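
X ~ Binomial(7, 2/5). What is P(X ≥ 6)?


P(X ≥ 6) = Σ P(X=i) for i=6..7
P(X=6) = 1344/78125
P(X=7) = 128/78125
Sum = 1472/78125

P(X ≥ 6) = 1472/78125 ≈ 1.88%


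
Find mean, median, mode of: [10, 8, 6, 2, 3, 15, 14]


Sorted: [2, 3, 6, 8, 10, 14, 15]
Mean = 58/7
Median = 8
Freq: {10: 1, 8: 1, 6: 1, 2: 1, 3: 1, 15: 1, 14: 1}
Mode: No mode

Mean=58/7, Median=8, Mode=No mode


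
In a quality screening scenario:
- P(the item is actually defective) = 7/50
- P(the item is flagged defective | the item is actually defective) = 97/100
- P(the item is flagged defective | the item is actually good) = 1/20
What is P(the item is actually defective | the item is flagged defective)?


Using Bayes' theorem:
P(A|B) = P(B|A)·P(A) / P(B)

P(the item is flagged defective) = 97/100 × 7/50 + 1/20 × 43/50
= 679/5000 + 43/1000 = 447/2500

P(the item is actually defective|the item is flagged defective) = (679/5000) / (447/2500) = 679/894

P(the item is actually defective|the item is flagged defective) = 679/894 ≈ 75.95%


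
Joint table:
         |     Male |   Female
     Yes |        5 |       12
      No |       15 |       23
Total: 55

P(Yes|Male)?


P(Yes|Male) = 5/(5+15) = 5/20 = 1/4

P = 1/4 ≈ 25.00%


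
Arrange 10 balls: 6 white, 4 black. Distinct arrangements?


10!/(6!×4!) = 210

210


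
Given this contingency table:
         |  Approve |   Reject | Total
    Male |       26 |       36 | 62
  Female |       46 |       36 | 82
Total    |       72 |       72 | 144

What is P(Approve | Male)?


P(Approve | Male) = 26/(26+36) = 26/62 = 13/31

P(Approve|Male) = 13/31 ≈ 41.94%


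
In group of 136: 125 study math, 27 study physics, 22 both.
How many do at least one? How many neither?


|A∪B| = 125+27-22 = 130
Neither = 136-130 = 6

At least one: 130; Neither: 6


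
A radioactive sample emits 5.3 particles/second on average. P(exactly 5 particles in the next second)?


Poisson(λ=5.3): P(X=5) = e^(-λ)×λ^k/k!
= e^(-5.3) × 5.3^5 / 5!
≈ 0.004991593907 × 4181.95493 / 120 ≈ 0.173955

P(X=5) ≈ 0.173955 ≈ 17.40%


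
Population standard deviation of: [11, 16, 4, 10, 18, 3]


Mean = 62/6 = 31/3
  (11-31/3)²=4/9
  (16-31/3)²=289/9
  (4-31/3)²=361/9
  (10-31/3)²=1/9
  (18-31/3)²=529/9
  (3-31/3)²=484/9
Σ(x-μ)² = 556/3
σ² = (556/3)/6 = 278/9

σ = √(278/9) ≈ 5.5578


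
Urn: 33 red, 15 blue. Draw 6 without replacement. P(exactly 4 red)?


Hypergeometric: C(33,4)×C(15,2)/C(48,6)
= 40920×105/12271512 = 16275/46483

P(X=4) = 16275/46483 ≈ 35.01%


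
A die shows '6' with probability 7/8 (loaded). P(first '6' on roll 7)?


Geometric: P(X=7) = (1-p)^(k-1)×p = (1/8)^6×7/8 = 7/2097152

P(X=7) = 7/2097152 ≈ 0.00%


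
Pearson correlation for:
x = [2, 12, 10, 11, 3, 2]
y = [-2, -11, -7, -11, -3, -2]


n=6, Σx=40, Σy=-36, Σxy=-340, Σx²=382, Σy²=308
r = (6×(-340) - 40×(-36))/√((6×382 - 40²)(6×308 - (-36)²))
= -600/√(692×552) = -600/√381984 ≈ -600/618.0485 ≈ -0.9708

r ≈ -0.9708


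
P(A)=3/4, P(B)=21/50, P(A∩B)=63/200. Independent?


P(A)×P(B) = 63/200
P(A∩B) = 63/200
Equal ✓ → Independent

Yes, independent


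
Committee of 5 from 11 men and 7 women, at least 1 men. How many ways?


Count by #men:
  1M,4W: C(11,1)×C(7,4)=385
  2M,3W: C(11,2)×C(7,3)=1925
  3M,2W: C(11,3)×C(7,2)=3465
  4M,1W: C(11,4)×C(7,1)=2310
  5M,0W: C(11,5)×C(7,0)=462
Total = 8547

8547


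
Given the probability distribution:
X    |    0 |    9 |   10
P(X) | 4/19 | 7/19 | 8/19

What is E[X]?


E[X] = Σ x·P(X=x)
= (0)×(4/19) + (9)×(7/19) + (10)×(8/19)
= 143/19

E[X] = 143/19


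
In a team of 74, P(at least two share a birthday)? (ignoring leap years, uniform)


P(all different) = Π(365-i)/365 for i=0..73
= 0.000351
P(match) = 1 - 0.000351 = 0.999649

P ≈ 0.9996 ≈ 99.96%


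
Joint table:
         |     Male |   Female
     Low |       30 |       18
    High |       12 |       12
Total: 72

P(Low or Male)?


P(Low∨Male) = P(Low) + P(Male) - P(Low∧Male)
= (48 + 42 - 30)/72 = 60/72 = 5/6

P = 5/6 ≈ 83.33%


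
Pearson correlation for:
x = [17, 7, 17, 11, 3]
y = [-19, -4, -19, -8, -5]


n=5, Σx=55, Σy=-55, Σxy=-777, Σx²=757, Σy²=827
r = (5×(-777) - 55×(-55))/√((5×757 - 55²)(5×827 - (-55)²))
= -860/√(760×1110) = -860/√843600 ≈ -860/918.4770 ≈ -0.9363

r ≈ -0.9363


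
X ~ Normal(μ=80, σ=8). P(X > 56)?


z = (56-80)/8 = -3.0
P(X > 56) = 1 - P(Z ≤ -3.0) = 1 - 0.0013 = 0.9987

P(X > 56) ≈ 0.9987


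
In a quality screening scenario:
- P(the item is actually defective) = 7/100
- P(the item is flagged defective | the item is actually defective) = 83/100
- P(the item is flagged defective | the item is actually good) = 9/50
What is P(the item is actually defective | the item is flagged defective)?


Using Bayes' theorem:
P(A|B) = P(B|A)·P(A) / P(B)

P(the item is flagged defective) = 83/100 × 7/100 + 9/50 × 93/100
= 581/10000 + 837/5000 = 451/2000

P(the item is actually defective|the item is flagged defective) = (581/10000) / (451/2000) = 581/2255

P(the item is actually defective|the item is flagged defective) = 581/2255 ≈ 25.76%


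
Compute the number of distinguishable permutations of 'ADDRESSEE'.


Letters: 9, freq: {'A': 1, 'D': 2, 'R': 1, 'E': 3, 'S': 2}
9!/(1!×2!×1!×3!×2!) = 362880/24 = 15120

15120


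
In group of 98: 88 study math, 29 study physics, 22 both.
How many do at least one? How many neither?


|A∪B| = 88+29-22 = 95
Neither = 98-95 = 3

At least one: 95; Neither: 3


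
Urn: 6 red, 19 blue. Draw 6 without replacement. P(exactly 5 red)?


Hypergeometric: C(6,5)×C(19,1)/C(25,6)
= 6×19/177100 = 57/88550

P(X=5) = 57/88550 ≈ 0.06%


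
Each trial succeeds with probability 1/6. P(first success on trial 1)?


Geometric: P(X=1) = (1-p)^(k-1)×p = (5/6)^0×1/6 = 1/6

P(X=1) = 1/6 ≈ 16.67%


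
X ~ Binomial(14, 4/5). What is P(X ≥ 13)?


P(X ≥ 13) = Σ P(X=i) for i=13..14
P(X=13) = 939524096/6103515625
P(X=14) = 268435456/6103515625
Sum = 1207959552/6103515625

P(X ≥ 13) = 1207959552/6103515625 ≈ 19.79%


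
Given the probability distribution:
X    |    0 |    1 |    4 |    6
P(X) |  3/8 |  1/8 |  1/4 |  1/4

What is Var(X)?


E[X] = 21/8
E[X²] = 105/8
Var(X) = E[X²] - (E[X])² = 105/8 - 441/64 = 399/64

Var(X) = 399/64 ≈ 6.2344


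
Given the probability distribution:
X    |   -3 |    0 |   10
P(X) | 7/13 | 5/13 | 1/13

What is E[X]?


E[X] = Σ x·P(X=x)
= (-3)×(7/13) + (0)×(5/13) + (10)×(1/13)
= -11/13

E[X] = -11/13


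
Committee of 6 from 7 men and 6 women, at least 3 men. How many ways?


Count by #men:
  3M,3W: C(7,3)×C(6,3)=700
  4M,2W: C(7,4)×C(6,2)=525
  5M,1W: C(7,5)×C(6,1)=126
  6M,0W: C(7,6)×C(6,0)=7
Total = 1358

1358


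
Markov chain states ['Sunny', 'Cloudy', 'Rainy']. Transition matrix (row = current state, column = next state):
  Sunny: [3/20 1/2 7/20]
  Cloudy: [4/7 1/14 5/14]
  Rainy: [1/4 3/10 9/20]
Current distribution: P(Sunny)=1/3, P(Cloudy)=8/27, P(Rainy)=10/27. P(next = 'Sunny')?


P(next=Sunny) = Σᵢ P(now=i)×P(i→Sunny)
= 1/3×3/20 + 8/27×4/7 + 10/27×1/4
= 1/20 + 32/189 + 5/54 = 131/420

P = 131/420 ≈ 0.3119


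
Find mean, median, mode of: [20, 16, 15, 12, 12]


Sorted: [12, 12, 15, 16, 20]
Mean = 75/5 = 15
Median = 15
Freq: {20: 1, 16: 1, 15: 1, 12: 2}
Mode: [12]

Mean=15, Median=15, Mode=12


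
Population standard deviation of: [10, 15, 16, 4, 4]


Mean = 49/5
  (10-49/5)²=1/25
  (15-49/5)²=676/25
  (16-49/5)²=961/25
  (4-49/5)²=841/25
  (4-49/5)²=841/25
Σ(x-μ)² = 664/5
σ² = (664/5)/5 = 664/25

σ = √(664/25) ≈ 5.1536


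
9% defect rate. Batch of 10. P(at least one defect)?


P(all good) = (91/100)^10 = 38941611811810745401/100000000000000000000
P(≥1 defect) = 61058388188189254599/100000000000000000000

P = 61058388188189254599/100000000000000000000 ≈ 61.06%


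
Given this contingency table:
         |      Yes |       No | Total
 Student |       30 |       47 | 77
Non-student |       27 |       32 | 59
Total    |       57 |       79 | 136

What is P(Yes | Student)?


P(Yes | Student) = 30/(30+47) = 30/77

P(Yes|Student) = 30/77 ≈ 38.96%


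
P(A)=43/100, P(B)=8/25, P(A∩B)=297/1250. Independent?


P(A)×P(B) = 86/625
P(A∩B) = 297/1250
Not equal → NOT independent

No, not independent


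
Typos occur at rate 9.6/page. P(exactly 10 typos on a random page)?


Poisson(λ=9.6): P(X=10) = e^(-λ)×λ^k/k!
= e^(-9.6) × 9.6^10 / 10!
≈ 6.772873649e-05 × 6648326359.92 / 3628800 ≈ 0.124086

P(X=10) ≈ 0.124086 ≈ 12.41%


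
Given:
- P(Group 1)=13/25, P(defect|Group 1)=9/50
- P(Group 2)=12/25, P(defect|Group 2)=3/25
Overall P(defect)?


P(B) = Σ P(B|Aᵢ)×P(Aᵢ)
  9/50×13/25 = 117/1250
  3/25×12/25 = 36/625
Sum = 189/1250

P(defect) = 189/1250 ≈ 15.12%


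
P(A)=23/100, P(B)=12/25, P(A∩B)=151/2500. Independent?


P(A)×P(B) = 69/625
P(A∩B) = 151/2500
Not equal → NOT independent

No, not independent


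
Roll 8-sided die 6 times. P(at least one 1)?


P(no 1)^6 = (7/8)^6 = 117649/262144
P(≥1) = 1 - 117649/262144 = 144495/262144

P = 144495/262144 ≈ 55.12%


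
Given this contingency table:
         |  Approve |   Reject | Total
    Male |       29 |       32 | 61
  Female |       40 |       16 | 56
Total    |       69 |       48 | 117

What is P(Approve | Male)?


P(Approve | Male) = 29/(29+32) = 29/61

P(Approve|Male) = 29/61 ≈ 47.54%


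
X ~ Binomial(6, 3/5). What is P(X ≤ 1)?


P(X ≤ 1) = Σ P(X=i) for i=0..1
P(X=0) = 64/15625
P(X=1) = 576/15625
Sum = 128/3125

P(X ≤ 1) = 128/3125 ≈ 4.10%


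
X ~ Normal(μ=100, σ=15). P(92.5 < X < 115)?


z₁=(92.5-100)/15=-0.5, z₂=(115-100)/15=1.0
P = Φ(1.0) - Φ(-0.5) = 0.841345 - 0.308538 = 0.532807 ≈ 0.5328

P(92.5 < X < 115) ≈ 0.5328


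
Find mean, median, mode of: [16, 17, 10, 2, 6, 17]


Sorted: [2, 6, 10, 16, 17, 17]
Mean = 68/6 = 34/3
Median = 13
Freq: {16: 1, 17: 2, 10: 1, 2: 1, 6: 1}
Mode: [17]

Mean=34/3, Median=13, Mode=17


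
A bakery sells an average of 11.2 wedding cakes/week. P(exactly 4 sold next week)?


Poisson(λ=11.2): P(X=4) = e^(-λ)×λ^k/k!
= e^(-11.2) × 11.2^4 / 4!
≈ 1.367419607e-05 × 15735.1936 / 24 ≈ 0.008965

P(X=4) ≈ 0.008965 ≈ 0.90%


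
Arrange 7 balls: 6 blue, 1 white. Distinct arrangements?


7!/(6!×1!) = 7

7


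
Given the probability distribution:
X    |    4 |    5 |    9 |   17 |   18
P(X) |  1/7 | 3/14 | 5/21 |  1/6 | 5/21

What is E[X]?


E[X] = Σ x·P(X=x)
= (4)×(1/7) + (5)×(3/14) + (9)×(5/21) + (17)×(1/6) + (18)×(5/21)
= 229/21

E[X] = 229/21


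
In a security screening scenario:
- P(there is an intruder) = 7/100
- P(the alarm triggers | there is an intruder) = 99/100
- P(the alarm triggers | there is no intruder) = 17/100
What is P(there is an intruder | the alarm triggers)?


Using Bayes' theorem:
P(A|B) = P(B|A)·P(A) / P(B)

P(the alarm triggers) = 99/100 × 7/100 + 17/100 × 93/100
= 693/10000 + 1581/10000 = 1137/5000

P(there is an intruder|the alarm triggers) = (693/10000) / (1137/5000) = 231/758

P(there is an intruder|the alarm triggers) = 231/758 ≈ 30.47%


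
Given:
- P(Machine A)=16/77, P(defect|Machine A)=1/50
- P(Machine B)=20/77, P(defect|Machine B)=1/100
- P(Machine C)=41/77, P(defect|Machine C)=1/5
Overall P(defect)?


P(B) = Σ P(B|Aᵢ)×P(Aᵢ)
  1/50×16/77 = 8/1925
  1/100×20/77 = 1/385
  1/5×41/77 = 41/385
Sum = 218/1925

P(defect) = 218/1925 ≈ 11.32%


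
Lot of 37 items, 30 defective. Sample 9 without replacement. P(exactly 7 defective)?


Hypergeometric: C(30,7)×C(7,2)/C(37,9)
= 2035800×21/124403620 = 73710/214489

P(X=7) = 73710/214489 ≈ 34.37%


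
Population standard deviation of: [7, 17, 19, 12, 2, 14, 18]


Mean = 89/7
  (7-89/7)²=1600/49
  (17-89/7)²=900/49
  (19-89/7)²=1936/49
  (12-89/7)²=25/49
  (2-89/7)²=5625/49
  (14-89/7)²=81/49
  (18-89/7)²=1369/49
Σ(x-μ)² = 1648/7
σ² = (1648/7)/7 = 1648/49

σ = √(1648/49) ≈ 5.7994


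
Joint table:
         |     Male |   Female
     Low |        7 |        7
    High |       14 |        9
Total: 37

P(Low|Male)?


P(Low|Male) = 7/(7+14) = 7/21 = 1/3

P = 1/3 ≈ 33.33%


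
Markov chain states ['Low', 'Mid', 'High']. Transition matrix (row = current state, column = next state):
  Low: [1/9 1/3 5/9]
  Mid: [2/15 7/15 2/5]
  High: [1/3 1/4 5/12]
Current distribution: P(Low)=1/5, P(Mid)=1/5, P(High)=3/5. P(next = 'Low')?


P(next=Low) = Σᵢ P(now=i)×P(i→Low)
= 1/5×1/9 + 1/5×2/15 + 3/5×1/3
= 1/45 + 2/75 + 1/5 = 56/225

P = 56/225 ≈ 0.2489


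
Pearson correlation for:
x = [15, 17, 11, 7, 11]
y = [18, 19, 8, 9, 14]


n=5, Σx=61, Σy=68, Σxy=898, Σx²=805, Σy²=1026
r = (5×898 - 61×68)/√((5×805 - 61²)(5×1026 - 68²))
= 342/√(304×506) = 342/√153824 ≈ 342/392.2040 ≈ 0.8720

r ≈ 0.8720


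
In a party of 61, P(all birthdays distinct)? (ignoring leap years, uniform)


P(all different) = Π(365-i)/365 for i=0..60
= (365/365)×(364/365)×...×(305/365)
= 0.004911

P ≈ 0.0049 ≈ 0.49%


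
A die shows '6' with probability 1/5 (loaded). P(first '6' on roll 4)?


Geometric: P(X=4) = (1-p)^(k-1)×p = (4/5)^3×1/5 = 64/625

P(X=4) = 64/625 ≈ 10.24%


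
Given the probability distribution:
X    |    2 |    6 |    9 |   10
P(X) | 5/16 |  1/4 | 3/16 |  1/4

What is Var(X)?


E[X] = 101/16
E[X²] = 807/16
Var(X) = E[X²] - (E[X])² = 807/16 - 10201/256 = 2711/256

Var(X) = 2711/256 ≈ 10.5898


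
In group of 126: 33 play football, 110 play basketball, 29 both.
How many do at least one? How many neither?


|A∪B| = 33+110-29 = 114
Neither = 126-114 = 12

At least one: 114; Neither: 12


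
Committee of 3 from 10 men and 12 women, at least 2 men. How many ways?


Count by #men:
  2M,1W: C(10,2)×C(12,1)=540
  3M,0W: C(10,3)×C(12,0)=120
Total = 660

660


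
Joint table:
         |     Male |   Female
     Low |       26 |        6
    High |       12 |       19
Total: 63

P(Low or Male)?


P(Low∨Male) = P(Low) + P(Male) - P(Low∧Male)
= (32 + 38 - 26)/63 = 44/63

P = 44/63 ≈ 69.84%


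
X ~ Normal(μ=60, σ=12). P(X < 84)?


z = (84-60)/12 = 2.0
P(Z < 2.0) = 0.9772

P(X < 84) ≈ 0.9772


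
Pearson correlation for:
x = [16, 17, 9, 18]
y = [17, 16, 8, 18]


n=4, Σx=60, Σy=59, Σxy=940, Σx²=950, Σy²=933
r = (4×940 - 60×59)/√((4×950 - 60²)(4×933 - 59²))
= 220/√(200×251) = 220/√50200 ≈ 220/224.0536 ≈ 0.9819

r ≈ 0.9819


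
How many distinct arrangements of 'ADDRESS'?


Letters: 7, freq: {'A': 1, 'D': 2, 'R': 1, 'E': 1, 'S': 2}
7!/(1!×2!×1!×1!×2!) = 5040/4 = 1260

1260


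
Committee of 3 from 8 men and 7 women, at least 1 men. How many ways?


Count by #men:
  1M,2W: C(8,1)×C(7,2)=168
  2M,1W: C(8,2)×C(7,1)=196
  3M,0W: C(8,3)×C(7,0)=56
Total = 420

420


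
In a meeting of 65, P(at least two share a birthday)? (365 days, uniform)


P(all different) = Π(365-i)/365 for i=0..64
= 0.002317
P(match) = 1 - 0.002317 = 0.997683

P ≈ 0.9977 ≈ 99.77%


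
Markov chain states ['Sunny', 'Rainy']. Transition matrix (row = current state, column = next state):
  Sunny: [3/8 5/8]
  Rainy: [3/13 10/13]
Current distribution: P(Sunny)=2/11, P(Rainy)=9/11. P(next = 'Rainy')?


P(next=Rainy) = Σᵢ P(now=i)×P(i→Rainy)
= 2/11×5/8 + 9/11×10/13
= 5/44 + 90/143 = 425/572

P = 425/572 ≈ 0.7430


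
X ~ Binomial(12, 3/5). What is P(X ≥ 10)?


P(X ≥ 10) = Σ P(X=i) for i=10..12
P(X=10) = 15588936/244140625
P(X=11) = 4251528/244140625
P(X=12) = 531441/244140625
Sum = 4074381/48828125

P(X ≥ 10) = 4074381/48828125 ≈ 8.34%


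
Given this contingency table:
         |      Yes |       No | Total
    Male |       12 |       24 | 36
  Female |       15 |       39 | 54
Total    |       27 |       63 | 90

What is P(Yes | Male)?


P(Yes | Male) = 12/(12+24) = 12/36 = 1/3

P(Yes|Male) = 1/3 ≈ 33.33%


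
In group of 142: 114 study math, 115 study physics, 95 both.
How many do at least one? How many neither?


|A∪B| = 114+115-95 = 134
Neither = 142-134 = 8

At least one: 134; Neither: 8


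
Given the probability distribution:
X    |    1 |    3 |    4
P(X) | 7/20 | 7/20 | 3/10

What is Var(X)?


E[X] = 13/5
E[X²] = 83/10
Var(X) = E[X²] - (E[X])² = 83/10 - 169/25 = 77/50

Var(X) = 77/50 ≈ 1.5400


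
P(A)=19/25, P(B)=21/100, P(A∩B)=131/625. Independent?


P(A)×P(B) = 399/2500
P(A∩B) = 131/625
Not equal → NOT independent

No, not independent


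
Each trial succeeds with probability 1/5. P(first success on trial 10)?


Geometric: P(X=10) = (1-p)^(k-1)×p = (4/5)^9×1/5 = 262144/9765625

P(X=10) = 262144/9765625 ≈ 2.68%


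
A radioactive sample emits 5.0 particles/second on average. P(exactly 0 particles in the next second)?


Poisson(λ=5.0): P(X=0) = e^(-λ)×λ^k/k!
= e^(-5.0) × 5.0^0 / 0!
≈ 0.006737946999 × 1 / 1 ≈ 0.006738

P(X=0) ≈ 0.006738 ≈ 0.67%


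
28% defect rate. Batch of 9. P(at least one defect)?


P(all good) = (18/25)^9 = 198359290368/3814697265625
P(≥1 defect) = 3616337975257/3814697265625

P = 3616337975257/3814697265625 ≈ 94.80%


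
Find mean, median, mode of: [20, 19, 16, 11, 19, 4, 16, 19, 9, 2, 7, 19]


Sorted: [2, 4, 7, 9, 11, 16, 16, 19, 19, 19, 19, 20]
Mean = 161/12
Median = 16
Freq: {20: 1, 19: 4, 16: 2, 11: 1, 4: 1, 9: 1, 2: 1, 7: 1}
Mode: [19]

Mean=161/12, Median=16, Mode=19


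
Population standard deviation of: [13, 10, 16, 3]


Mean = 42/4 = 21/2
  (13-21/2)²=25/4
  (10-21/2)²=1/4
  (16-21/2)²=121/4
  (3-21/2)²=225/4
Σ(x-μ)² = 93
σ² = 93/4

σ = √(93/4) ≈ 4.8218


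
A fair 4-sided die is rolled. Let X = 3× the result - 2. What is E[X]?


E[die] = (1+4)/2 = 5/2
E[X] = 3×5/2 - 2 = 11/2

E[X] = 11/2


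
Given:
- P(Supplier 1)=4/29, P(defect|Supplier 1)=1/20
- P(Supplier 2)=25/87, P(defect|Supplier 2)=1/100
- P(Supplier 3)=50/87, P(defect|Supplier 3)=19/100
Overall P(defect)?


P(B) = Σ P(B|Aᵢ)×P(Aᵢ)
  1/20×4/29 = 1/145
  1/100×25/87 = 1/348
  19/100×50/87 = 19/174
Sum = 69/580

P(defect) = 69/580 ≈ 11.90%


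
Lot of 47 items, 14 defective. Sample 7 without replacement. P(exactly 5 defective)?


Hypergeometric: C(14,5)×C(33,2)/C(47,7)
= 2002×528/62891499 = 32032/1905803

P(X=5) = 32032/1905803 ≈ 1.68%


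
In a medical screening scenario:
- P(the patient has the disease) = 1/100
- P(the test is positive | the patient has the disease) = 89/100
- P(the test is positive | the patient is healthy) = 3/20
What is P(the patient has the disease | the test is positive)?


Using Bayes' theorem:
P(A|B) = P(B|A)·P(A) / P(B)

P(the test is positive) = 89/100 × 1/100 + 3/20 × 99/100
= 89/10000 + 297/2000 = 787/5000

P(the patient has the disease|the test is positive) = (89/10000) / (787/5000) = 89/1574

P(the patient has the disease|the test is positive) = 89/1574 ≈ 5.65%


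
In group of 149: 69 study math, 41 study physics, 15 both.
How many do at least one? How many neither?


|A∪B| = 69+41-15 = 95
Neither = 149-95 = 54

At least one: 95; Neither: 54


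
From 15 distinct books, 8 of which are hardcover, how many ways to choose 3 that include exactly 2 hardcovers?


Choose 2 of the 8 hardcovers and 1 of the other 7 books:
C(8,2)×C(7,1) = 28×7 = 196

196


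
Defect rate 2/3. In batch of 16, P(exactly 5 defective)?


Binomial: P(X=5) = C(16,5)×p^5×(1-p)^11
= 4368 × 32/243 × 1/177147 = 46592/14348907

P(X=5) = 46592/14348907 ≈ 0.32%


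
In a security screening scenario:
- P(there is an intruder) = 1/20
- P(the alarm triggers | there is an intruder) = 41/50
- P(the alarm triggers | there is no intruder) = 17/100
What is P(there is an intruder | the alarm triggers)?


Using Bayes' theorem:
P(A|B) = P(B|A)·P(A) / P(B)

P(the alarm triggers) = 41/50 × 1/20 + 17/100 × 19/20
= 41/1000 + 323/2000 = 81/400

P(there is an intruder|the alarm triggers) = (41/1000) / (81/400) = 82/405

P(there is an intruder|the alarm triggers) = 82/405 ≈ 20.25%


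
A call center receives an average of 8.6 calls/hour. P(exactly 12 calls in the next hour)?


Poisson(λ=8.6): P(X=12) = e^(-λ)×λ^k/k!
= e^(-8.6) × 8.6^12 / 12!
≈ 0.0001841057937 × 163674647746 / 479001600 ≈ 0.062909

P(X=12) ≈ 0.062909 ≈ 6.29%


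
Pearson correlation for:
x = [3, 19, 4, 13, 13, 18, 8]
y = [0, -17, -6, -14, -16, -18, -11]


n=7, Σx=78, Σy=-82, Σxy=-1149, Σx²=1112, Σy²=1222
r = (7×(-1149) - 78×(-82))/√((7×1112 - 78²)(7×1222 - (-82)²))
= -1647/√(1700×1830) = -1647/√3111000 ≈ -1647/1763.8027 ≈ -0.9338

r ≈ -0.9338


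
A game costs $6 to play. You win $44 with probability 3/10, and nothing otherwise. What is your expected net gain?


E[gain] = (44-6)×3/10 + (-6)×7/10
= 57/5 - 21/5 = 36/5

Expected net gain = $36/5 ≈ $7.20


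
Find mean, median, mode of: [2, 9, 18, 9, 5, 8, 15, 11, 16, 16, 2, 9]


Sorted: [2, 2, 5, 8, 9, 9, 9, 11, 15, 16, 16, 18]
Mean = 120/12 = 10
Median = 9
Freq: {2: 2, 9: 3, 18: 1, 5: 1, 8: 1, 15: 1, 11: 1, 16: 2}
Mode: [9]

Mean=10, Median=9, Mode=9


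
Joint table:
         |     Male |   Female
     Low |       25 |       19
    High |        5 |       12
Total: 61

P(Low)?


P(Low) = (25+19)/61 = 44/61

P(Low) = 44/61 ≈ 72.13%


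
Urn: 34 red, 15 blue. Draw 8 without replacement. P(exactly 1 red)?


Hypergeometric: C(34,1)×C(15,7)/C(49,8)
= 34×6435/450978066 = 1105/2277667

P(X=1) = 1105/2277667 ≈ 0.05%


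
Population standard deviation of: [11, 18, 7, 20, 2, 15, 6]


Mean = 79/7
  (11-79/7)²=4/49
  (18-79/7)²=2209/49
  (7-79/7)²=900/49
  (20-79/7)²=3721/49
  (2-79/7)²=4225/49
  (15-79/7)²=676/49
  (6-79/7)²=1369/49
Σ(x-μ)² = 1872/7
σ² = (1872/7)/7 = 1872/49

σ = √(1872/49) ≈ 6.1809


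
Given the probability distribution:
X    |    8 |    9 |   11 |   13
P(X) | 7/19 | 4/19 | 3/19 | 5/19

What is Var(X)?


E[X] = 10
E[X²] = 1980/19
Var(X) = E[X²] - (E[X])² = 1980/19 - 100 = 80/19

Var(X) = 80/19 ≈ 4.2105


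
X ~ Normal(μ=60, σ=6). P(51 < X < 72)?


z₁=(51-60)/6=-1.5, z₂=(72-60)/6=2.0
P = Φ(2.0) - Φ(-1.5) = 0.977250 - 0.066807 = 0.910443 ≈ 0.9104

P(51 < X < 72) ≈ 0.9104


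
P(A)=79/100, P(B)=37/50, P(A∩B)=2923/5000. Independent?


P(A)×P(B) = 2923/5000
P(A∩B) = 2923/5000
Equal ✓ → Independent

Yes, independent


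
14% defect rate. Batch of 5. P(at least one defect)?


P(all good) = (43/50)^5 = 147008443/312500000
P(≥1 defect) = 165491557/312500000

P = 165491557/312500000 ≈ 52.96%


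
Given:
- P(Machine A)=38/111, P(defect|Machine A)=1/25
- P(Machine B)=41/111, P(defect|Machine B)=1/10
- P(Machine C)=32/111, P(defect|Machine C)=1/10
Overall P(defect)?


P(B) = Σ P(B|Aᵢ)×P(Aᵢ)
  1/25×38/111 = 38/2775
  1/10×41/111 = 41/1110
  1/10×32/111 = 16/555
Sum = 147/1850

P(defect) = 147/1850 ≈ 7.95%


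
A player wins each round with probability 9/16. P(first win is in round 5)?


Geometric: P(X=5) = (1-p)^(k-1)×p = (7/16)^4×9/16 = 21609/1048576

P(X=5) = 21609/1048576 ≈ 2.06%


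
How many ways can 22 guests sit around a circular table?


Circular arrangements of 22 distinct objects: fix one position to break rotational symmetry.
(n-1)! = 21! = 51090942171709440000

51090942171709440000


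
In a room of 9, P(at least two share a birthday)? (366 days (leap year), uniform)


P(all different) = Π(366-i)/366 for i=0..8
= 0.905624
P(match) = 1 - 0.905624 = 0.094376

P ≈ 0.0944 ≈ 9.44%


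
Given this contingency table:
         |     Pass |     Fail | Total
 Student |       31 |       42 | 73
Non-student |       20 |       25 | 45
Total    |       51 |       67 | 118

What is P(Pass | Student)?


P(Pass | Student) = 31/(31+42) = 31/73

P(Pass|Student) = 31/73 ≈ 42.47%


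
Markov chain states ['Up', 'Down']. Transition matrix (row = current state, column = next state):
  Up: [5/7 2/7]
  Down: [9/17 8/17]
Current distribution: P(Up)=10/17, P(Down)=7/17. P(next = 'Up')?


P(next=Up) = Σᵢ P(now=i)×P(i→Up)
= 10/17×5/7 + 7/17×9/17
= 50/119 + 63/289 = 1291/2023

P = 1291/2023 ≈ 0.6382


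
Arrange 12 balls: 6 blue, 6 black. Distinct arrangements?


12!/(6!×6!) = 924

924


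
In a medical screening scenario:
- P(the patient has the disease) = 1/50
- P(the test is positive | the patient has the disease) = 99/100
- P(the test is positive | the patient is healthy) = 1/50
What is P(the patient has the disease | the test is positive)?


Using Bayes' theorem:
P(A|B) = P(B|A)·P(A) / P(B)

P(the test is positive) = 99/100 × 1/50 + 1/50 × 49/50
= 99/5000 + 49/2500 = 197/5000

P(the patient has the disease|the test is positive) = (99/5000) / (197/5000) = 99/197

P(the patient has the disease|the test is positive) = 99/197 ≈ 50.25%


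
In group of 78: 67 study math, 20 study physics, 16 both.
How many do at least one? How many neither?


|A∪B| = 67+20-16 = 71
Neither = 78-71 = 7

At least one: 71; Neither: 7


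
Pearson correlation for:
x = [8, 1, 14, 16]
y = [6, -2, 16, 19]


n=4, Σx=39, Σy=39, Σxy=574, Σx²=517, Σy²=657
r = (4×574 - 39×39)/√((4×517 - 39²)(4×657 - 39²))
= 775/√(547×1107) = 775/√605529 ≈ 775/778.1574 ≈ 0.9959

r ≈ 0.9959


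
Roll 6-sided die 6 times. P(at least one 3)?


P(no 3)^6 = (5/6)^6 = 15625/46656
P(≥1) = 1 - 15625/46656 = 31031/46656

P = 31031/46656 ≈ 66.51%


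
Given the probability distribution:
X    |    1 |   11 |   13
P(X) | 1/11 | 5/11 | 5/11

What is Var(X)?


E[X] = 11
E[X²] = 1451/11
Var(X) = E[X²] - (E[X])² = 1451/11 - 121 = 120/11

Var(X) = 120/11 ≈ 10.9091


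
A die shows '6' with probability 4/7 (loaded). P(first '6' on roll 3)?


Geometric: P(X=3) = (1-p)^(k-1)×p = (3/7)^2×4/7 = 36/343

P(X=3) = 36/343 ≈ 10.50%


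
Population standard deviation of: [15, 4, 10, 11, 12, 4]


Mean = 56/6 = 28/3
  (15-28/3)²=289/9
  (4-28/3)²=256/9
  (10-28/3)²=4/9
  (11-28/3)²=25/9
  (12-28/3)²=64/9
  (4-28/3)²=256/9
Σ(x-μ)² = 298/3
σ² = (298/3)/6 = 149/9

σ = √(149/9) ≈ 4.0689


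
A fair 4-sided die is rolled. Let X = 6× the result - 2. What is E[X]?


E[die] = (1+4)/2 = 5/2
E[X] = 6×5/2 - 2 = 13

E[X] = 13


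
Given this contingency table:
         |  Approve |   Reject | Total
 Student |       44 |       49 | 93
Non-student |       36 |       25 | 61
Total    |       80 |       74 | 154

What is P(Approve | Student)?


P(Approve | Student) = 44/(44+49) = 44/93

P(Approve|Student) = 44/93 ≈ 47.31%


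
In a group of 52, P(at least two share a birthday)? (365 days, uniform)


P(all different) = Π(365-i)/365 for i=0..51
= 0.021995
P(match) = 1 - 0.021995 = 0.978005

P ≈ 0.9780 ≈ 97.80%


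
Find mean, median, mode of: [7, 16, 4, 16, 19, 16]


Sorted: [4, 7, 16, 16, 16, 19]
Mean = 78/6 = 13
Median = 16
Freq: {7: 1, 16: 3, 4: 1, 19: 1}
Mode: [16]

Mean=13, Median=16, Mode=16


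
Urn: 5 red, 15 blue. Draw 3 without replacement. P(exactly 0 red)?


Hypergeometric: C(5,0)×C(15,3)/C(20,3)
= 1×455/1140 = 91/228

P(X=0) = 91/228 ≈ 39.91%


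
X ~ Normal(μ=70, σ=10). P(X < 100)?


z = (100-70)/10 = 3.0
P(Z < 3.0) = 0.9987

P(X < 100) ≈ 0.9987


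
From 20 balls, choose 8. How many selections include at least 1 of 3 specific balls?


Complement: C(20,8) - C(17,8) = 125970 - 24310 = 101660

101660


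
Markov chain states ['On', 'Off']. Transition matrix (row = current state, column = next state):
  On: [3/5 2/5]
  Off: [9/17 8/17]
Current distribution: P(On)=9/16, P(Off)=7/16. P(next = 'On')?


P(next=On) = Σᵢ P(now=i)×P(i→On)
= 9/16×3/5 + 7/16×9/17
= 27/80 + 63/272 = 387/680

P = 387/680 ≈ 0.5691


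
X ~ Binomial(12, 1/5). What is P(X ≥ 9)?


P(X ≥ 9) = Σ P(X=i) for i=9..12
P(X=9) = 2816/48828125
P(X=10) = 1056/244140625
P(X=11) = 48/244140625
P(X=12) = 1/244140625
Sum = 3037/48828125

P(X ≥ 9) = 3037/48828125 ≈ 0.01%


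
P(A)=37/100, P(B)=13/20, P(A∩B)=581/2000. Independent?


P(A)×P(B) = 481/2000
P(A∩B) = 581/2000
Not equal → NOT independent

No, not independent


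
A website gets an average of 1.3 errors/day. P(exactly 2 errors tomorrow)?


Poisson(λ=1.3): P(X=2) = e^(-λ)×λ^k/k!
= e^(-1.3) × 1.3^2 / 2!
≈ 0.272531793 × 1.69 / 2 ≈ 0.230289

P(X=2) ≈ 0.230289 ≈ 23.03%


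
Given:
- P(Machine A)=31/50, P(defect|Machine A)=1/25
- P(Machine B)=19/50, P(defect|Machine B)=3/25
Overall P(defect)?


P(B) = Σ P(B|Aᵢ)×P(Aᵢ)
  1/25×31/50 = 31/1250
  3/25×19/50 = 57/1250
Sum = 44/625

P(defect) = 44/625 ≈ 7.04%


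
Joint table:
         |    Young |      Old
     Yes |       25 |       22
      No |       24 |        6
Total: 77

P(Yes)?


P(Yes) = (25+22)/77 = 47/77

P(Yes) = 47/77 ≈ 61.04%


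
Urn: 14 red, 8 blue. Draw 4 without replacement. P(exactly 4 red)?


Hypergeometric: C(14,4)×C(8,0)/C(22,4)
= 1001×1/7315 = 13/95

P(X=4) = 13/95 ≈ 13.68%


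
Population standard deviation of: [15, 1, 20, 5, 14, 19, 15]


Mean = 89/7
  (15-89/7)²=256/49
  (1-89/7)²=6724/49
  (20-89/7)²=2601/49
  (5-89/7)²=2916/49
  (14-89/7)²=81/49
  (19-89/7)²=1936/49
  (15-89/7)²=256/49
Σ(x-μ)² = 2110/7
σ² = (2110/7)/7 = 2110/49

σ = √(2110/49) ≈ 6.5621


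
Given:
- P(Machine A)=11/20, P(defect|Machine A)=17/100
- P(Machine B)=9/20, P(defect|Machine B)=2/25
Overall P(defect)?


P(B) = Σ P(B|Aᵢ)×P(Aᵢ)
  17/100×11/20 = 187/2000
  2/25×9/20 = 9/250
Sum = 259/2000

P(defect) = 259/2000 ≈ 12.95%


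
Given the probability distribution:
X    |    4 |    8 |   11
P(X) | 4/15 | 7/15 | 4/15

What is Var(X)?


E[X] = 116/15
E[X²] = 332/5
Var(X) = E[X²] - (E[X])² = 332/5 - 13456/225 = 1484/225

Var(X) = 1484/225 ≈ 6.5956


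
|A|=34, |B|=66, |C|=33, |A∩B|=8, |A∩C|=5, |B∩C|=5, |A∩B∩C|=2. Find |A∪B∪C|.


|A∪B∪C| = 34+66+33-8-5-5+2 = 117

|A∪B∪C| = 117


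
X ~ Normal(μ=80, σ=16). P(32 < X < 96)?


z₁=(32-80)/16=-3.0, z₂=(96-80)/16=1.0
P = Φ(1.0) - Φ(-3.0) = 0.841345 - 0.001350 = 0.839995 ≈ 0.8400

P(32 < X < 96) ≈ 0.8400


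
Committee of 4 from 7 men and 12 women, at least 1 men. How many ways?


Count by #men:
  1M,3W: C(7,1)×C(12,3)=1540
  2M,2W: C(7,2)×C(12,2)=1386
  3M,1W: C(7,3)×C(12,1)=420
  4M,0W: C(7,4)×C(12,0)=35
Total = 3381

3381


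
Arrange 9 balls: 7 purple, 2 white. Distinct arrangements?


9!/(7!×2!) = 36

36


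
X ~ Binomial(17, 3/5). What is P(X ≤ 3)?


P(X ≤ 3) = Σ P(X=i) for i=0..3
P(X=0) = 131072/762939453125
P(X=1) = 3342336/762939453125
P(X=2) = 40108032/762939453125
P(X=3) = 60162048/152587890625
Sum = 68878336/152587890625

P(X ≤ 3) = 68878336/152587890625 ≈ 0.05%


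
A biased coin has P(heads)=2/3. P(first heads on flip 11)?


Geometric: P(X=11) = (1-p)^(k-1)×p = (1/3)^10×2/3 = 2/177147

P(X=11) = 2/177147 ≈ 0.00%


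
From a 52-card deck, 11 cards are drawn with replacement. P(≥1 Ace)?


P(not a Ace) = 48/52 = 12/13
P(none in 11 draws) = (12/13)^11 = 743008370688/1792160394037
P(≥1 Ace) = 1 - 743008370688/1792160394037 = 1049152023349/1792160394037

P = 1049152023349/1792160394037 ≈ 58.54%


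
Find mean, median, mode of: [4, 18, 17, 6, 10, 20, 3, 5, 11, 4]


Sorted: [3, 4, 4, 5, 6, 10, 11, 17, 18, 20]
Mean = 98/10 = 49/5
Median = 8
Freq: {4: 2, 18: 1, 17: 1, 6: 1, 10: 1, 20: 1, 3: 1, 5: 1, 11: 1}
Mode: [4]

Mean=49/5, Median=8, Mode=4


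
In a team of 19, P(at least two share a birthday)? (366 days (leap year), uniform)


P(all different) = Π(366-i)/366 for i=0..18
= 0.621705
P(match) = 1 - 0.621705 = 0.378295

P ≈ 0.3783 ≈ 37.83%


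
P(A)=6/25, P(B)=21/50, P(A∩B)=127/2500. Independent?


P(A)×P(B) = 63/625
P(A∩B) = 127/2500
Not equal → NOT independent

No, not independent


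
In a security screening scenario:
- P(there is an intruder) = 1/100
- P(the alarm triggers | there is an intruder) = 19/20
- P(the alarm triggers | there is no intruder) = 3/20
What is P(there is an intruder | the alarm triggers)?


Using Bayes' theorem:
P(A|B) = P(B|A)·P(A) / P(B)

P(the alarm triggers) = 19/20 × 1/100 + 3/20 × 99/100
= 19/2000 + 297/2000 = 79/500

P(there is an intruder|the alarm triggers) = (19/2000) / (79/500) = 19/316

P(there is an intruder|the alarm triggers) = 19/316 ≈ 6.01%


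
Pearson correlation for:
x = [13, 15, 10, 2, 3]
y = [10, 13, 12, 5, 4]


n=5, Σx=43, Σy=44, Σxy=467, Σx²=507, Σy²=454
r = (5×467 - 43×44)/√((5×507 - 43²)(5×454 - 44²))
= 443/√(686×334) = 443/√229124 ≈ 443/478.6690 ≈ 0.9255

r ≈ 0.9255


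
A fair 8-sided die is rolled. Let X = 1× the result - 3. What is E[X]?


E[die] = (1+8)/2 = 9/2
E[X] = 1×9/2 - 3 = 3/2

E[X] = 3/2


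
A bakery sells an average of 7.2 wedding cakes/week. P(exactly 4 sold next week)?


Poisson(λ=7.2): P(X=4) = e^(-λ)×λ^k/k!
= e^(-7.2) × 7.2^4 / 4!
≈ 0.0007465858084 × 2687.3856 / 24 ≈ 0.083598

P(X=4) ≈ 0.083598 ≈ 8.36%


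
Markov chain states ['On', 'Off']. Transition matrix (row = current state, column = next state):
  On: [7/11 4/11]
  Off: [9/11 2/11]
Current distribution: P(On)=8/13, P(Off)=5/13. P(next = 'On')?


P(next=On) = Σᵢ P(now=i)×P(i→On)
= 8/13×7/11 + 5/13×9/11
= 56/143 + 45/143 = 101/143

P = 101/143 ≈ 0.7063


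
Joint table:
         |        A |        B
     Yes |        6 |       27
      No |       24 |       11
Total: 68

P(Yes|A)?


P(Yes|A) = 6/(6+24) = 6/30 = 1/5

P = 1/5 ≈ 20.00%


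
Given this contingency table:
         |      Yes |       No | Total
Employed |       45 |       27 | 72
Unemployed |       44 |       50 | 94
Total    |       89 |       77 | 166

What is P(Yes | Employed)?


P(Yes | Employed) = 45/(45+27) = 45/72 = 5/8

P(Yes|Employed) = 5/8 ≈ 62.50%


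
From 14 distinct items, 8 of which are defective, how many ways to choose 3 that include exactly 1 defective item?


Choose 1 of the 8 defective items and 2 of the other 6 items:
C(8,1)×C(6,2) = 8×15 = 120

120


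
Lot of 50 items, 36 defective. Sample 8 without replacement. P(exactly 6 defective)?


Hypergeometric: C(36,6)×C(14,2)/C(50,8)
= 1947792×91/536878650 = 383656/1162075

P(X=6) = 383656/1162075 ≈ 33.01%


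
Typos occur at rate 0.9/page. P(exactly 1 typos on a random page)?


Poisson(λ=0.9): P(X=1) = e^(-λ)×λ^k/k!
= e^(-0.9) × 0.9^1 / 1!
≈ 0.4065696597 × 0.9 / 1 ≈ 0.365913

P(X=1) ≈ 0.365913 ≈ 36.59%


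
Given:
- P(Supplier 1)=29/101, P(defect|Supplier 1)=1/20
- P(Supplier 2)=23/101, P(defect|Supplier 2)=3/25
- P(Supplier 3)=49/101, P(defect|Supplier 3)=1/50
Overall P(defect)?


P(B) = Σ P(B|Aᵢ)×P(Aᵢ)
  1/20×29/101 = 29/2020
  3/25×23/101 = 69/2525
  1/50×49/101 = 49/5050
Sum = 519/10100

P(defect) = 519/10100 ≈ 5.14%


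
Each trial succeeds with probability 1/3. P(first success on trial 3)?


Geometric: P(X=3) = (1-p)^(k-1)×p = (2/3)^2×1/3 = 4/27

P(X=3) = 4/27 ≈ 14.81%


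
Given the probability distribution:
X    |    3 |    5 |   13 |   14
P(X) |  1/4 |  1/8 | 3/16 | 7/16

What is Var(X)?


E[X] = 159/16
E[X²] = 1965/16
Var(X) = E[X²] - (E[X])² = 1965/16 - 25281/256 = 6159/256

Var(X) = 6159/256 ≈ 24.0586


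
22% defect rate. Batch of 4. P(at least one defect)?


P(all good) = (39/50)^4 = 2313441/6250000
P(≥1 defect) = 3936559/6250000

P = 3936559/6250000 ≈ 62.98%


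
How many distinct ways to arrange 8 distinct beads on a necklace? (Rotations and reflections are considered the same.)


Free circular arrangements: rotations and reflections both identified.
(n-1)!/2 = 7!/2 = 5040/2 = 2520

2520


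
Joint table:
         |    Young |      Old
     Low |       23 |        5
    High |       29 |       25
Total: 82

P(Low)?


P(Low) = (23+5)/82 = 28/82 = 14/41

P(Low) = 14/41 ≈ 34.15%


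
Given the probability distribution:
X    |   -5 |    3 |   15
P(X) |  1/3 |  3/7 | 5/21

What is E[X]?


E[X] = Σ x·P(X=x)
= (-5)×(1/3) + (3)×(3/7) + (15)×(5/21)
= 67/21

E[X] = 67/21


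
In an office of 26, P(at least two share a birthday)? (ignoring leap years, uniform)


P(all different) = Π(365-i)/365 for i=0..25
= 0.401759
P(match) = 1 - 0.401759 = 0.598241

P ≈ 0.5982 ≈ 59.82%


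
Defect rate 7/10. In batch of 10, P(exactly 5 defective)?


Binomial: P(X=5) = C(10,5)×p^5×(1-p)^5
= 252 × 16807/100000 × 243/100000 = 257298363/2500000000

P(X=5) = 257298363/2500000000 ≈ 10.29%


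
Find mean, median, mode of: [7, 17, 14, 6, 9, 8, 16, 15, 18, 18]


Sorted: [6, 7, 8, 9, 14, 15, 16, 17, 18, 18]
Mean = 128/10 = 64/5
Median = 29/2
Freq: {7: 1, 17: 1, 14: 1, 6: 1, 9: 1, 8: 1, 16: 1, 15: 1, 18: 2}
Mode: [18]

Mean=64/5, Median=29/2, Mode=18


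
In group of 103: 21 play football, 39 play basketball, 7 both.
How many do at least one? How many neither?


|A∪B| = 21+39-7 = 53
Neither = 103-53 = 50

At least one: 53; Neither: 50


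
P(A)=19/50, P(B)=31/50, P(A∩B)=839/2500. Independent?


P(A)×P(B) = 589/2500
P(A∩B) = 839/2500
Not equal → NOT independent

No, not independent


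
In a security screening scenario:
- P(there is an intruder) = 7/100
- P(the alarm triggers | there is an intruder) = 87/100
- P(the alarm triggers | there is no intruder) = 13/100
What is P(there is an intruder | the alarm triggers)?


Using Bayes' theorem:
P(A|B) = P(B|A)·P(A) / P(B)

P(the alarm triggers) = 87/100 × 7/100 + 13/100 × 93/100
= 609/10000 + 1209/10000 = 909/5000

P(there is an intruder|the alarm triggers) = (609/10000) / (909/5000) = 203/606

P(there is an intruder|the alarm triggers) = 203/606 ≈ 33.50%


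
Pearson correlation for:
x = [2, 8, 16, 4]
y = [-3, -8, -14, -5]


n=4, Σx=30, Σy=-30, Σxy=-314, Σx²=340, Σy²=294
r = (4×(-314) - 30×(-30))/√((4×340 - 30²)(4×294 - (-30)²))
= -356/√(460×276) = -356/√126960 ≈ -356/356.3145 ≈ -0.9991

r ≈ -0.9991


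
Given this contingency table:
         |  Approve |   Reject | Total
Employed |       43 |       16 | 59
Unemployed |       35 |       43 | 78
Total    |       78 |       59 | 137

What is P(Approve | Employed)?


P(Approve | Employed) = 43/(43+16) = 43/59

P(Approve|Employed) = 43/59 ≈ 72.88%


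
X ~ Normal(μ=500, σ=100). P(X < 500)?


z = (500-500)/100 = 0.0
P(Z < 0.0) = 0.5000

P(X < 500) ≈ 0.5000


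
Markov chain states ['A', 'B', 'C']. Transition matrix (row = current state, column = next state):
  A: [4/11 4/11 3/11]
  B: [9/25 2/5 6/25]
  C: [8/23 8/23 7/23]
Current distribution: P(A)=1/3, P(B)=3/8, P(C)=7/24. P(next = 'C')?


P(next=C) = Σᵢ P(now=i)×P(i→C)
= 1/3×3/11 + 3/8×6/25 + 7/24×7/23
= 1/11 + 9/100 + 49/552 = 40937/151800

P = 40937/151800 ≈ 0.2697


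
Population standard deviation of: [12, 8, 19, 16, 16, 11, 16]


Mean = 98/7 = 14
  (12-14)²=4
  (8-14)²=36
  (19-14)²=25
  (16-14)²=4
  (16-14)²=4
  (11-14)²=9
  (16-14)²=4
Σ(x-μ)² = 86
σ² = 86/7

σ = √(86/7) ≈ 3.5051


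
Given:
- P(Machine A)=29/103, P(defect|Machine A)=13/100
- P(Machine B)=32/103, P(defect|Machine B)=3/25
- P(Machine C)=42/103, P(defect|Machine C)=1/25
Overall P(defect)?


P(B) = Σ P(B|Aᵢ)×P(Aᵢ)
  13/100×29/103 = 377/10300
  3/25×32/103 = 96/2575
  1/25×42/103 = 42/2575
Sum = 929/10300

P(defect) = 929/10300 ≈ 9.02%


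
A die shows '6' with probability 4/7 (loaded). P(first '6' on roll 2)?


Geometric: P(X=2) = (1-p)^(k-1)×p = (3/7)^1×4/7 = 12/49

P(X=2) = 12/49 ≈ 24.49%


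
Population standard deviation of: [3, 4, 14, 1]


Mean = 22/4 = 11/2
  (3-11/2)²=25/4
  (4-11/2)²=9/4
  (14-11/2)²=289/4
  (1-11/2)²=81/4
Σ(x-μ)² = 101
σ² = 101/4

σ = √(101/4) ≈ 5.0249
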